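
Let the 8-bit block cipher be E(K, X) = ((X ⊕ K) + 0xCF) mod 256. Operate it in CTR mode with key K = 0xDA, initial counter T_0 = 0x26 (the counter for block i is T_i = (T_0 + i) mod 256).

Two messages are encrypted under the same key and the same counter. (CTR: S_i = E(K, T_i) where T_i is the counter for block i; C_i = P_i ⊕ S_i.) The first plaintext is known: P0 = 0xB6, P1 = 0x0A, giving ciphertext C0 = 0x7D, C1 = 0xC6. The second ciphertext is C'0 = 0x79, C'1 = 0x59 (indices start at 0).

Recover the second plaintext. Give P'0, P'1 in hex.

In CTR with a reused counter, both messages share the same keystream S_i, so C_i ⊕ C'_i = P_i ⊕ P'_i and thus P'_i = P_i ⊕ C_i ⊕ C'_i.
P'0: 0xB6 ⊕ 0x7D ⊕ 0x79 = 0xB2.
P'1: 0x0A ⊕ 0xC6 ⊕ 0x59 = 0x95.

P'0 = 0xB2, P'1 = 0x95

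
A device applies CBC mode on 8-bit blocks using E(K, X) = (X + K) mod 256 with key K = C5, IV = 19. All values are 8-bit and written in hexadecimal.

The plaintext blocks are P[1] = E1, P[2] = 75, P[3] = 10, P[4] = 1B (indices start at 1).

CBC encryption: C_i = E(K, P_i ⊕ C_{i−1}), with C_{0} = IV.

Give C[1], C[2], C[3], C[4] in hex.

C[1]: P[1] ⊕ 19 = F8; E(K, F8) = BD.
C[2]: P[2] ⊕ BD = C8; E(K, C8) = 8D.
C[3]: P[3] ⊕ 8D = 9D; E(K, 9D) = 62.
C[4]: P[4] ⊕ 62 = 79; E(K, 79) = 3E.

C[1] = BD, C[2] = 8D, C[3] = 62, C[4] = 3E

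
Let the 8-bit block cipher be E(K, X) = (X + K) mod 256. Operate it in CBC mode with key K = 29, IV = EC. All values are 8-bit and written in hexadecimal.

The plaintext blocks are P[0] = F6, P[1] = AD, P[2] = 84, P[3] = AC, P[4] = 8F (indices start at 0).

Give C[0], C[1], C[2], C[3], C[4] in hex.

C[0] = 43, C[1] = 17, C[2] = BC, C[3] = 39, C[4] = DF

CBC encryption: C_i = E(K, P_i ⊕ C_{i−1}), with C_{−1} = IV.
C[0]: P[0] ⊕ EC = 1A; E(K, 1A) = 43.
C[1]: P[1] ⊕ 43 = EE; E(K, EE) = 17.
C[2]: P[2] ⊕ 17 = 93; E(K, 93) = BC.
C[3]: P[3] ⊕ BC = 10; E(K, 10) = 39.
C[4]: P[4] ⊕ 39 = B6; E(K, B6) = DF.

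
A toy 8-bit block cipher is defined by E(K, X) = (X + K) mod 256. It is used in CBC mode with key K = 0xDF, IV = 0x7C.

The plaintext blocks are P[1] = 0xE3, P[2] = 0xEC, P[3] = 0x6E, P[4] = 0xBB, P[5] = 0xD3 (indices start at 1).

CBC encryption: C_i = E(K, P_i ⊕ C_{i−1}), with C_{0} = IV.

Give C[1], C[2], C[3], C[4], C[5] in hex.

C[1]: P[1] ⊕ 0x7C = 0x9F; E(K, 0x9F) = 0x7E.
C[2]: P[2] ⊕ 0x7E = 0x92; E(K, 0x92) = 0x71.
C[3]: P[3] ⊕ 0x71 = 0x1F; E(K, 0x1F) = 0xFE.
C[4]: P[4] ⊕ 0xFE = 0x45; E(K, 0x45) = 0x24.
C[5]: P[5] ⊕ 0x24 = 0xF7; E(K, 0xF7) = 0xD6.

C[1] = 0x7E, C[2] = 0x71, C[3] = 0xFE, C[4] = 0x24, C[5] = 0xD6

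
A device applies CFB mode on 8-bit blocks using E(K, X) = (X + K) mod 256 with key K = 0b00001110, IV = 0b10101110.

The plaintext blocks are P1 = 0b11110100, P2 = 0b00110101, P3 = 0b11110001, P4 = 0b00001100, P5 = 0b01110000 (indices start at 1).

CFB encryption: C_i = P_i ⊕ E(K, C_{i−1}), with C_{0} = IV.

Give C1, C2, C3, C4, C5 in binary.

C1: E(K, 0b10101110) = 0b10111100; 0b11110100 ⊕ 0b10111100 = 0b01001000.
C2: E(K, 0b01001000) = 0b01010110; 0b00110101 ⊕ 0b01010110 = 0b01100011.
C3: E(K, 0b01100011) = 0b01110001; 0b11110001 ⊕ 0b01110001 = 0b10000000.
C4: E(K, 0b10000000) = 0b10001110; 0b00001100 ⊕ 0b10001110 = 0b10000010.
C5: E(K, 0b10000010) = 0b10010000; 0b01110000 ⊕ 0b10010000 = 0b11100000.

C1 = 0b01001000, C2 = 0b01100011, C3 = 0b10000000, C4 = 0b10000010, C5 = 0b11100000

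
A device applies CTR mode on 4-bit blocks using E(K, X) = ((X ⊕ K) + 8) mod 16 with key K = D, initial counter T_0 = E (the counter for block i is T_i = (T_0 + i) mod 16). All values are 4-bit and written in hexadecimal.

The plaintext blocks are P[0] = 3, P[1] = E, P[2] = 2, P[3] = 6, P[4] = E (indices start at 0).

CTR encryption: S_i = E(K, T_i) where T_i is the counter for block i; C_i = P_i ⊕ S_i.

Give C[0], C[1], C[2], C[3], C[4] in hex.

C[0]: T = E, S = E(K, T) = B; 3 ⊕ B = 8.
C[1]: T = F, S = E(K, T) = A; E ⊕ A = 4.
C[2]: T = 0, S = E(K, T) = 5; 2 ⊕ 5 = 7.
C[3]: T = 1, S = E(K, T) = 4; 6 ⊕ 4 = 2.
C[4]: T = 2, S = E(K, T) = 7; E ⊕ 7 = 9.

C[0] = 8, C[1] = 4, C[2] = 7, C[3] = 2, C[4] = 9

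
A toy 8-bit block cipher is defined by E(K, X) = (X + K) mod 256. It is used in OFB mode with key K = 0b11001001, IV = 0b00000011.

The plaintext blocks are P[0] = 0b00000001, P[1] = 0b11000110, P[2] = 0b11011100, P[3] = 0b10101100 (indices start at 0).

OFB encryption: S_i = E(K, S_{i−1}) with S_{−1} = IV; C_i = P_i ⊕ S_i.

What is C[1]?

C[1] = 0b01010011

C[0]: S = E(K, 0b00000011) = 0b11001100; 0b00000001 ⊕ 0b11001100 = 0b11001101.
C[1]: S = E(K, 0b11001100) = 0b10010101; 0b11000110 ⊕ 0b10010101 = 0b01010011.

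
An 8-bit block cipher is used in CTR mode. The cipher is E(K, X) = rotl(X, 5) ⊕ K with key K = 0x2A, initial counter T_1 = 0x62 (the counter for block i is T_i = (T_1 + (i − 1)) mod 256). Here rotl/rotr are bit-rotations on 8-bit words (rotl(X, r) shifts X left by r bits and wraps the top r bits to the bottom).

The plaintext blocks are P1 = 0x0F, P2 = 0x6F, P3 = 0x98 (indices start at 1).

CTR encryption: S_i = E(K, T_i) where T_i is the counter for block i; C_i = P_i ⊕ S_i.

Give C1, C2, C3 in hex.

C1: T = 0x62, S = E(K, T) = 0x66; 0x0F ⊕ 0x66 = 0x69.
C2: T = 0x63, S = E(K, T) = 0x46; 0x6F ⊕ 0x46 = 0x29.
C3: T = 0x64, S = E(K, T) = 0xA6; 0x98 ⊕ 0xA6 = 0x3E.

C1 = 0x69, C2 = 0x29, C3 = 0x3E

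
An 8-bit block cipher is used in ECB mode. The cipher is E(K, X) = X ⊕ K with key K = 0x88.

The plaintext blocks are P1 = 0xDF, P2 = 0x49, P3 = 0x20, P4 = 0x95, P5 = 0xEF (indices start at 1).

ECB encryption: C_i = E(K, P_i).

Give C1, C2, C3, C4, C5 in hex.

C1: E(K, 0xDF) = 0x57.
C2: E(K, 0x49) = 0xC1.
C3: E(K, 0x20) = 0xA8.
C4: E(K, 0x95) = 0x1D.
C5: E(K, 0xEF) = 0x67.

C1 = 0x57, C2 = 0xC1, C3 = 0xA8, C4 = 0x1D, C5 = 0x67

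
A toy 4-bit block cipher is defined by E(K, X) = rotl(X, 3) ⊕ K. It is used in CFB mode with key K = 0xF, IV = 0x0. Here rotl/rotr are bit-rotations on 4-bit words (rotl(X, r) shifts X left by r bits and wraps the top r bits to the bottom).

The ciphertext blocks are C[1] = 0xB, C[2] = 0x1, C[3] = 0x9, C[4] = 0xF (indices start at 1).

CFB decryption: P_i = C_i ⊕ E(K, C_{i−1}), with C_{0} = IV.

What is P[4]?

P[4] = 0xC

P[4]: E(K, 0x9) = 0x3; 0xF ⊕ 0x3 = 0xC.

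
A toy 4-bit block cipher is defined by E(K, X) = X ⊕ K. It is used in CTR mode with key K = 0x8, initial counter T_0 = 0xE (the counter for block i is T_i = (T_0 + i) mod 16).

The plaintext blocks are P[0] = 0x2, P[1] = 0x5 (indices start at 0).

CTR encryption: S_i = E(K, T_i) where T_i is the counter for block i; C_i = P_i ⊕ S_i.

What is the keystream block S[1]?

C[0]: T = 0xE, S = E(K, T) = 0x6; 0x2 ⊕ 0x6 = 0x4.
C[1]: T = 0xF, S = E(K, T) = 0x7; 0x5 ⊕ 0x7 = 0x2.
So S[1] = 0x7.

0x7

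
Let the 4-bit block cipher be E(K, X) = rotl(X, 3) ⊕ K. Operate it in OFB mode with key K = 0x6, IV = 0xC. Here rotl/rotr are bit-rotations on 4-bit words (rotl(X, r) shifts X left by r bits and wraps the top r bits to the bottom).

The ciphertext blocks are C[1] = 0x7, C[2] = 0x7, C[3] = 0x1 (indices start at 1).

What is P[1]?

P[1] = 0x7

OFB decryption: S_i = E(K, S_{i−1}) with S_{0} = IV; P_i = C_i ⊕ S_i.
P[1]: S = E(K, 0xC) = 0x0; 0x7 ⊕ 0x0 = 0x7.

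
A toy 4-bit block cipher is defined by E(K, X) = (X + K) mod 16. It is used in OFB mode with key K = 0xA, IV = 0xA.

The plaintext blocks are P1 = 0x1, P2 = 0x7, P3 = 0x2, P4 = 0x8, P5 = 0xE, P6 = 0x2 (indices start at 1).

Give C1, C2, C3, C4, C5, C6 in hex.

OFB encryption: S_i = E(K, S_{i−1}) with S_{0} = IV; C_i = P_i ⊕ S_i.
C1: S = E(K, 0xA) = 0x4; 0x1 ⊕ 0x4 = 0x5.
C2: S = E(K, 0x4) = 0xE; 0x7 ⊕ 0xE = 0x9.
C3: S = E(K, 0xE) = 0x8; 0x2 ⊕ 0x8 = 0xA.
C4: S = E(K, 0x8) = 0x2; 0x8 ⊕ 0x2 = 0xA.
C5: S = E(K, 0x2) = 0xC; 0xE ⊕ 0xC = 0x2.
C6: S = E(K, 0xC) = 0x6; 0x2 ⊕ 0x6 = 0x4.

C1 = 0x5, C2 = 0x9, C3 = 0xA, C4 = 0xA, C5 = 0x2, C6 = 0x4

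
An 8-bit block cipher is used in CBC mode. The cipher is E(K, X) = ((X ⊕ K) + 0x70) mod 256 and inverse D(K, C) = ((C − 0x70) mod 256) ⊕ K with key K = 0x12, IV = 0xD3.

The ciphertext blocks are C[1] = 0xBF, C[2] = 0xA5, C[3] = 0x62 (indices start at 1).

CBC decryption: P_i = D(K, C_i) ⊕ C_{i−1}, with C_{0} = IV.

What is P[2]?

P[2] = 0x98

P[2]: D(K, 0xA5) = 0x27; 0x27 ⊕ 0xBF = 0x98.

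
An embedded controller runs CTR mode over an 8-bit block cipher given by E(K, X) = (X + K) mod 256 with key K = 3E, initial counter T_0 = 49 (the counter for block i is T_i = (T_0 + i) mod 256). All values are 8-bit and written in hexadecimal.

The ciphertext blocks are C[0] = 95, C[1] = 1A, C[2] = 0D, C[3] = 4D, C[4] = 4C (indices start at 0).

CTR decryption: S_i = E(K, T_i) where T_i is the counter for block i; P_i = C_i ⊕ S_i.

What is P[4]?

P[4] = C7

P[4]: T = 4D, S = E(K, T) = 8B; 4C ⊕ 8B = C7.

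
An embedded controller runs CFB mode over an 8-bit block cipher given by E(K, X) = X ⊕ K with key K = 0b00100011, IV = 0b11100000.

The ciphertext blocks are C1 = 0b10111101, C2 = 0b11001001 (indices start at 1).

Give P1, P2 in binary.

P1 = 0b01111110, P2 = 0b01010111

CFB decryption: P_i = C_i ⊕ E(K, C_{i−1}), with C_{0} = IV.
P1: E(K, 0b11100000) = 0b11000011; 0b10111101 ⊕ 0b11000011 = 0b01111110.
P2: E(K, 0b10111101) = 0b10011110; 0b11001001 ⊕ 0b10011110 = 0b01010111.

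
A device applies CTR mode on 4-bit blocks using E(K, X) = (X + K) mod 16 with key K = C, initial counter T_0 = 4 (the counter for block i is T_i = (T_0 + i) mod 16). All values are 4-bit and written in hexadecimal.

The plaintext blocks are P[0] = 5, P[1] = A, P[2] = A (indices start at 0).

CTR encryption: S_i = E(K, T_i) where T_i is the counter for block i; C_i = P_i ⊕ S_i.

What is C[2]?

C[0]: T = 4, S = E(K, T) = 0; 5 ⊕ 0 = 5.
C[1]: T = 5, S = E(K, T) = 1; A ⊕ 1 = B.
C[2]: T = 6, S = E(K, T) = 2; A ⊕ 2 = 8.

C[2] = 8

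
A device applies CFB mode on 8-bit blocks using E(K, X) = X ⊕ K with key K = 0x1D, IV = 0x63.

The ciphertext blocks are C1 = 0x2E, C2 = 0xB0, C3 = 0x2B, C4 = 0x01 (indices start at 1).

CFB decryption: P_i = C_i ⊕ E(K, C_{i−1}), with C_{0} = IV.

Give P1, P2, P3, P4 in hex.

P1: E(K, 0x63) = 0x7E; 0x2E ⊕ 0x7E = 0x50.
P2: E(K, 0x2E) = 0x33; 0xB0 ⊕ 0x33 = 0x83.
P3: E(K, 0xB0) = 0xAD; 0x2B ⊕ 0xAD = 0x86.
P4: E(K, 0x2B) = 0x36; 0x01 ⊕ 0x36 = 0x37.

P1 = 0x50, P2 = 0x83, P3 = 0x86, P4 = 0x37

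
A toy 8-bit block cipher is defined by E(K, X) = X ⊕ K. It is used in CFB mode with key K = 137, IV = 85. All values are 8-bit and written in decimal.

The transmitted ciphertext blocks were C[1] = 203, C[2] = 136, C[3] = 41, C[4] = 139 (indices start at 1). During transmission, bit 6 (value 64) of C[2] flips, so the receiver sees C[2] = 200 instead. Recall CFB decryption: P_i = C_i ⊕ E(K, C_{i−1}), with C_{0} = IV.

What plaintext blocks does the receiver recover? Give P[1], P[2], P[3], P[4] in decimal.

Only C[2] changed, to 200. In CFB, a change in C_i flips the same bit in P_i and garbles P_{i+1}. Decrypting the received ciphertext:
P[1]: E(K, 85) = 220; 203 ⊕ 220 = 23.
P[2]: E(K, 203) = 66; 200 ⊕ 66 = 138.
P[3]: E(K, 200) = 65; 41 ⊕ 65 = 104.
P[4]: E(K, 41) = 160; 139 ⊕ 160 = 43.
Blocks that differ from the original plaintext: P[2], P[3].

P[1] = 23, P[2] = 138, P[3] = 104, P[4] = 43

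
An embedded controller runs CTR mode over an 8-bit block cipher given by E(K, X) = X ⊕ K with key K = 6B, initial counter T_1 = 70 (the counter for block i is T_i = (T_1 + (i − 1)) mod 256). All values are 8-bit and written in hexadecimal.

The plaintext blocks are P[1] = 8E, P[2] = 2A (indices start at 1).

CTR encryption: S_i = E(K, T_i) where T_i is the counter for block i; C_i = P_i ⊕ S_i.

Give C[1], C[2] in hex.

C[1]: T = 70, S = E(K, T) = 1B; 8E ⊕ 1B = 95.
C[2]: T = 71, S = E(K, T) = 1A; 2A ⊕ 1A = 30.

C[1] = 95, C[2] = 30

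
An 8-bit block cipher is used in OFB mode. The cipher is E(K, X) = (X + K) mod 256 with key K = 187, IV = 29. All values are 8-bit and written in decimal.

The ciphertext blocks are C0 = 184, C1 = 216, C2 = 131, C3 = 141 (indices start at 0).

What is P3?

OFB decryption: S_i = E(K, S_{i−1}) with S_{−1} = IV; P_i = C_i ⊕ S_i.
P0: S = E(K, 29) = 216; 184 ⊕ 216 = 96.
P1: S = E(K, 216) = 147; 216 ⊕ 147 = 75.
P2: S = E(K, 147) = 78; 131 ⊕ 78 = 205.
P3: S = E(K, 78) = 9; 141 ⊕ 9 = 132.

P3 = 132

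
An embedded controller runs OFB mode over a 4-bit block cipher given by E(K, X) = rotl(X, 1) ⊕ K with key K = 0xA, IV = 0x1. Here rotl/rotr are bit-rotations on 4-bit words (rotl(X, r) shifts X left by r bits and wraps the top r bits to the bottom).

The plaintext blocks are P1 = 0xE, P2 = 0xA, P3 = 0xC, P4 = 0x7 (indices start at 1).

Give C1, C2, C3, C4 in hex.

OFB encryption: S_i = E(K, S_{i−1}) with S_{0} = IV; C_i = P_i ⊕ S_i.
C1: S = E(K, 0x1) = 0x8; 0xE ⊕ 0x8 = 0x6.
C2: S = E(K, 0x8) = 0xB; 0xA ⊕ 0xB = 0x1.
C3: S = E(K, 0xB) = 0xD; 0xC ⊕ 0xD = 0x1.
C4: S = E(K, 0xD) = 0x1; 0x7 ⊕ 0x1 = 0x6.

C1 = 0x6, C2 = 0x1, C3 = 0x1, C4 = 0x6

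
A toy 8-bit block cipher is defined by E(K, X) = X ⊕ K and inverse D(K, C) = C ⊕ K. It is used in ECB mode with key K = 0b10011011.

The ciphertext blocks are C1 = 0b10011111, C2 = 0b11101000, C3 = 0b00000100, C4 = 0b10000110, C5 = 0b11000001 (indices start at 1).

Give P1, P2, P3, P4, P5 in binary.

ECB decryption: P_i = D(K, C_i).
P1: D(K, 0b10011111) = 0b00000100.
P2: D(K, 0b11101000) = 0b01110011.
P3: D(K, 0b00000100) = 0b10011111.
P4: D(K, 0b10000110) = 0b00011101.
P5: D(K, 0b11000001) = 0b01011010.

P1 = 0b00000100, P2 = 0b01110011, P3 = 0b10011111, P4 = 0b00011101, P5 = 0b01011010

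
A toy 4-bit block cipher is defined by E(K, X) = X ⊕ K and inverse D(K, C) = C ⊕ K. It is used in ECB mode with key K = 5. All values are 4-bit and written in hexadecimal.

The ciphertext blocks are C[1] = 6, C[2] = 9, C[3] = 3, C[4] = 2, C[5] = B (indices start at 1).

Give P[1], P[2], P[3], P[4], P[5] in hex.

ECB decryption: P_i = D(K, C_i).
P[1]: D(K, 6) = 3.
P[2]: D(K, 9) = C.
P[3]: D(K, 3) = 6.
P[4]: D(K, 2) = 7.
P[5]: D(K, B) = E.

P[1] = 3, P[2] = C, P[3] = 6, P[4] = 7, P[5] = E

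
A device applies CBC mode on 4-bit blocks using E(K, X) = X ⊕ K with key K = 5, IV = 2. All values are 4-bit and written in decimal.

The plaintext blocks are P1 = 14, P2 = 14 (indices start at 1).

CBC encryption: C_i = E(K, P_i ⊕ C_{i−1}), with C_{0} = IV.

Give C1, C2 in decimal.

C1 = 9, C2 = 2

C1: P1 ⊕ 2 = 12; E(K, 12) = 9.
C2: P2 ⊕ 9 = 7; E(K, 7) = 2.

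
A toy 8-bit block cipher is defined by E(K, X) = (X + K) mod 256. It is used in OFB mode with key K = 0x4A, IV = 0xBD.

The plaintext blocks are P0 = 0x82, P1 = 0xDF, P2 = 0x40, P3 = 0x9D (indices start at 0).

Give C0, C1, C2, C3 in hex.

C0 = 0x85, C1 = 0x8E, C2 = 0xDB, C3 = 0x78

OFB encryption: S_i = E(K, S_{i−1}) with S_{−1} = IV; C_i = P_i ⊕ S_i.
C0: S = E(K, 0xBD) = 0x07; 0x82 ⊕ 0x07 = 0x85.
C1: S = E(K, 0x07) = 0x51; 0xDF ⊕ 0x51 = 0x8E.
C2: S = E(K, 0x51) = 0x9B; 0x40 ⊕ 0x9B = 0xDB.
C3: S = E(K, 0x9B) = 0xE5; 0x9D ⊕ 0xE5 = 0x78.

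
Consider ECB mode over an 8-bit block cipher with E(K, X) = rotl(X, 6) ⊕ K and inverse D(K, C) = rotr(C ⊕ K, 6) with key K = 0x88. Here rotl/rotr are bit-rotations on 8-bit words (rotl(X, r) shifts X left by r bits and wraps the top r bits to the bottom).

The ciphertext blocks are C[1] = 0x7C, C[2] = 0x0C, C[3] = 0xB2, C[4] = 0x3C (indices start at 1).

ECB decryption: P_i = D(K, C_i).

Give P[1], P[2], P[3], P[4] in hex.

P[1]: D(K, 0x7C) = 0xD3.
P[2]: D(K, 0x0C) = 0x12.
P[3]: D(K, 0xB2) = 0xE8.
P[4]: D(K, 0x3C) = 0xD2.

P[1] = 0xD3, P[2] = 0x12, P[3] = 0xE8, P[4] = 0xD2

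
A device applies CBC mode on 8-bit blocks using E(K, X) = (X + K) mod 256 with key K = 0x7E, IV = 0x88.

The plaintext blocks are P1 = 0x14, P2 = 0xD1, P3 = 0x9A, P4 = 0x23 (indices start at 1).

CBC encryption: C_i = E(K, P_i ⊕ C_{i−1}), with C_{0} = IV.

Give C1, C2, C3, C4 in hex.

C1 = 0x1A, C2 = 0x49, C3 = 0x51, C4 = 0xF0

C1: P1 ⊕ 0x88 = 0x9C; E(K, 0x9C) = 0x1A.
C2: P2 ⊕ 0x1A = 0xCB; E(K, 0xCB) = 0x49.
C3: P3 ⊕ 0x49 = 0xD3; E(K, 0xD3) = 0x51.
C4: P4 ⊕ 0x51 = 0x72; E(K, 0x72) = 0xF0.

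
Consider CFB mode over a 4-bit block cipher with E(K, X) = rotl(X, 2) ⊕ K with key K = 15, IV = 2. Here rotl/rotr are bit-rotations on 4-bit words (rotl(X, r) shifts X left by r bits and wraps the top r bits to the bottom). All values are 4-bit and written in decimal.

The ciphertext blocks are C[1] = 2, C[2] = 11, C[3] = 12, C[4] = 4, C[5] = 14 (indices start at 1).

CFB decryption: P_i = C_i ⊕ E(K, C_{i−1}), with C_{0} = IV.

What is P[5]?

P[5] = 0

P[5]: E(K, 4) = 14; 14 ⊕ 14 = 0.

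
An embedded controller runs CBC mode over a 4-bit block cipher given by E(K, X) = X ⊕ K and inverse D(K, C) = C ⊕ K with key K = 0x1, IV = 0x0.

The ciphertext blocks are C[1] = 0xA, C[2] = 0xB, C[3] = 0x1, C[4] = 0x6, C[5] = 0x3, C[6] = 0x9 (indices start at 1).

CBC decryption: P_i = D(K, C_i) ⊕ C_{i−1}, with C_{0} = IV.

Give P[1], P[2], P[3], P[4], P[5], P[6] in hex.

P[1]: D(K, 0xA) = 0xB; 0xB ⊕ 0x0 = 0xB.
P[2]: D(K, 0xB) = 0xA; 0xA ⊕ 0xA = 0x0.
P[3]: D(K, 0x1) = 0x0; 0x0 ⊕ 0xB = 0xB.
P[4]: D(K, 0x6) = 0x7; 0x7 ⊕ 0x1 = 0x6.
P[5]: D(K, 0x3) = 0x2; 0x2 ⊕ 0x6 = 0x4.
P[6]: D(K, 0x9) = 0x8; 0x8 ⊕ 0x3 = 0xB.

P[1] = 0xB, P[2] = 0x0, P[3] = 0xB, P[4] = 0x6, P[5] = 0x4, P[6] = 0xB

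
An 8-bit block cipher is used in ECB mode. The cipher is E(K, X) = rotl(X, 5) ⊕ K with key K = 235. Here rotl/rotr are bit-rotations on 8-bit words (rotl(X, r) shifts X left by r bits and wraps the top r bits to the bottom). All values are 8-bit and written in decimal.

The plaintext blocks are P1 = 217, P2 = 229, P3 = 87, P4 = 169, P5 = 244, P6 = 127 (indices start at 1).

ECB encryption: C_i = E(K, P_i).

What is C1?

C1 = 208

C1: E(K, 217) = 208.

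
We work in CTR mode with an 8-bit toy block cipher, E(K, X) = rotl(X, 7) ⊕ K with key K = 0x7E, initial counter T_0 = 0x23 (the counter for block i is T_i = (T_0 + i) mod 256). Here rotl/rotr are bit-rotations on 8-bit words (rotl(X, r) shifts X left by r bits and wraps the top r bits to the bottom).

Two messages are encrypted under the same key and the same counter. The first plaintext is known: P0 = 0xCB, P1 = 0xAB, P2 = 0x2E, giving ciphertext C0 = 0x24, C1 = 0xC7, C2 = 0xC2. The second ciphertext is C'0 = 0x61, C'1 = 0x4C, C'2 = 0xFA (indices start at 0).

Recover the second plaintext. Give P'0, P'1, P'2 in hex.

P'0 = 0x8E, P'1 = 0x20, P'2 = 0x16

In CTR with a reused counter, both messages share the same keystream S_i, so C_i ⊕ C'_i = P_i ⊕ P'_i and thus P'_i = P_i ⊕ C_i ⊕ C'_i.
P'0: 0xCB ⊕ 0x24 ⊕ 0x61 = 0x8E.
P'1: 0xAB ⊕ 0xC7 ⊕ 0x4C = 0x20.
P'2: 0x2E ⊕ 0xC2 ⊕ 0xFA = 0x16.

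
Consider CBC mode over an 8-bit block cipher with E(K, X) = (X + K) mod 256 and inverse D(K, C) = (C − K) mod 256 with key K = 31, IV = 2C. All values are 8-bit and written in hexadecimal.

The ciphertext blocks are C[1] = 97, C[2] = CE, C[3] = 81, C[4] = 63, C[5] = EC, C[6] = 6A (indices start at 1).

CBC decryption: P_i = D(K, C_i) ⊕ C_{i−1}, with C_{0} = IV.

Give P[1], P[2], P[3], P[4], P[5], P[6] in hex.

P[1]: D(K, 97) = 66; 66 ⊕ 2C = 4A.
P[2]: D(K, CE) = 9D; 9D ⊕ 97 = 0A.
P[3]: D(K, 81) = 50; 50 ⊕ CE = 9E.
P[4]: D(K, 63) = 32; 32 ⊕ 81 = B3.
P[5]: D(K, EC) = BB; BB ⊕ 63 = D8.
P[6]: D(K, 6A) = 39; 39 ⊕ EC = D5.

P[1] = 4A, P[2] = 0A, P[3] = 9E, P[4] = B3, P[5] = D8, P[6] = D5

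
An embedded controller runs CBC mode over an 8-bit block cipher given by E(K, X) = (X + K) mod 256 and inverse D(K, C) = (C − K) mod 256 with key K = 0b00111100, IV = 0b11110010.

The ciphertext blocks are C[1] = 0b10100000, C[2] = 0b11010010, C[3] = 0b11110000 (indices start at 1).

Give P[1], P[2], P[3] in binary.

CBC decryption: P_i = D(K, C_i) ⊕ C_{i−1}, with C_{0} = IV.
P[1]: D(K, 0b10100000) = 0b01100100; 0b01100100 ⊕ 0b11110010 = 0b10010110.
P[2]: D(K, 0b11010010) = 0b10010110; 0b10010110 ⊕ 0b10100000 = 0b00110110.
P[3]: D(K, 0b11110000) = 0b10110100; 0b10110100 ⊕ 0b11010010 = 0b01100110.

P[1] = 0b10010110, P[2] = 0b00110110, P[3] = 0b01100110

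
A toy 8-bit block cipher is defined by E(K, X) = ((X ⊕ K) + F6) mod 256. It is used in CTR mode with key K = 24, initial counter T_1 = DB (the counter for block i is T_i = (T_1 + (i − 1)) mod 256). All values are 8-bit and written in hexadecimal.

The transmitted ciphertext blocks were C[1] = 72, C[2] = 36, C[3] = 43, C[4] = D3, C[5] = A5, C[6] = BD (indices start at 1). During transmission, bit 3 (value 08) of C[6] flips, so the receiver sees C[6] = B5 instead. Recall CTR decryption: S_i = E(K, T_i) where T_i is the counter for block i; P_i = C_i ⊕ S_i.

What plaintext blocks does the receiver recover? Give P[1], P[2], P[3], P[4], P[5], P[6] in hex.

P[1] = 87, P[2] = D8, P[3] = AC, P[4] = 23, P[5] = 54, P[6] = 0F

Only C[6] changed, to B5. In CTR, a change in C_i flips the same bit in P_i only; the keystream is unaffected. Decrypting the received ciphertext:
P[1]: T = DB, S = E(K, T) = F5; 72 ⊕ F5 = 87.
P[2]: T = DC, S = E(K, T) = EE; 36 ⊕ EE = D8.
P[3]: T = DD, S = E(K, T) = EF; 43 ⊕ EF = AC.
P[4]: T = DE, S = E(K, T) = F0; D3 ⊕ F0 = 23.
P[5]: T = DF, S = E(K, T) = F1; A5 ⊕ F1 = 54.
P[6]: T = E0, S = E(K, T) = BA; B5 ⊕ BA = 0F.
Blocks that differ from the original plaintext: P[6].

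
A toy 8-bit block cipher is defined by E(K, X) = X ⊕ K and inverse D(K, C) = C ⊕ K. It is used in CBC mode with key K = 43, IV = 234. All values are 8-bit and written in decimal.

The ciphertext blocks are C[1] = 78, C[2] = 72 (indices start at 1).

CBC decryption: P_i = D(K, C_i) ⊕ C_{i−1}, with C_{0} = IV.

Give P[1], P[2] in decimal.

P[1]: D(K, 78) = 101; 101 ⊕ 234 = 143.
P[2]: D(K, 72) = 99; 99 ⊕ 78 = 45.

P[1] = 143, P[2] = 45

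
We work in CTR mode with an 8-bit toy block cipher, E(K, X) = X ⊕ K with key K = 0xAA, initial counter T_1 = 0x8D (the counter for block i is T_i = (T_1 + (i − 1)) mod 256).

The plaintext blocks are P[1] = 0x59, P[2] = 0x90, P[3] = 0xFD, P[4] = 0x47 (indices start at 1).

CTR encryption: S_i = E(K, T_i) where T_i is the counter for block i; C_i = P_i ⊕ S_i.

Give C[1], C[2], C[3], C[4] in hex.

C[1]: T = 0x8D, S = E(K, T) = 0x27; 0x59 ⊕ 0x27 = 0x7E.
C[2]: T = 0x8E, S = E(K, T) = 0x24; 0x90 ⊕ 0x24 = 0xB4.
C[3]: T = 0x8F, S = E(K, T) = 0x25; 0xFD ⊕ 0x25 = 0xD8.
C[4]: T = 0x90, S = E(K, T) = 0x3A; 0x47 ⊕ 0x3A = 0x7D.

C[1] = 0x7E, C[2] = 0xB4, C[3] = 0xD8, C[4] = 0x7D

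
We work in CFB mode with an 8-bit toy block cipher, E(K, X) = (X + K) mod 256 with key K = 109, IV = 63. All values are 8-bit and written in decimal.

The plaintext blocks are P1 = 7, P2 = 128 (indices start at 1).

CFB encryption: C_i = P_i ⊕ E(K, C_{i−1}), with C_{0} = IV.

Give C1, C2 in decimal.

C1: E(K, 63) = 172; 7 ⊕ 172 = 171.
C2: E(K, 171) = 24; 128 ⊕ 24 = 152.

C1 = 171, C2 = 152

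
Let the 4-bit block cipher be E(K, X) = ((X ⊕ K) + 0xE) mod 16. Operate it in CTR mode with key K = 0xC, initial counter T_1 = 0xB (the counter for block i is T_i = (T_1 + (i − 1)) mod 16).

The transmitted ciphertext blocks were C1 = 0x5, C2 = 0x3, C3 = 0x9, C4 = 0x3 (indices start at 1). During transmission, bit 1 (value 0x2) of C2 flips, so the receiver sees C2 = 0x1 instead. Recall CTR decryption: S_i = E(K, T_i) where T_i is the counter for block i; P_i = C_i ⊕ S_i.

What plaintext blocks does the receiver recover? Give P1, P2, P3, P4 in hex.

Only C2 changed, to 0x1. In CTR, a change in C_i flips the same bit in P_i only; the keystream is unaffected. Decrypting the received ciphertext:
P1: T = 0xB, S = E(K, T) = 0x5; 0x5 ⊕ 0x5 = 0x0.
P2: T = 0xC, S = E(K, T) = 0xE; 0x1 ⊕ 0xE = 0xF.
P3: T = 0xD, S = E(K, T) = 0xF; 0x9 ⊕ 0xF = 0x6.
P4: T = 0xE, S = E(K, T) = 0x0; 0x3 ⊕ 0x0 = 0x3.
Blocks that differ from the original plaintext: P2.

P1 = 0x0, P2 = 0xF, P3 = 0x6, P4 = 0x3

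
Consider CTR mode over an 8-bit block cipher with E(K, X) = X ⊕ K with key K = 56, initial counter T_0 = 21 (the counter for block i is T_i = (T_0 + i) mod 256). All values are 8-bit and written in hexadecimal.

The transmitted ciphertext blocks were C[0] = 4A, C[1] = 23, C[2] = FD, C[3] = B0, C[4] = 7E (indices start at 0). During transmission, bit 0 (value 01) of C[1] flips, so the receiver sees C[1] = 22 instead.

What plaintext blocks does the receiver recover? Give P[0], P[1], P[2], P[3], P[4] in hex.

P[0] = 3D, P[1] = 56, P[2] = 88, P[3] = C2, P[4] = 0D

CTR decryption: S_i = E(K, T_i) where T_i is the counter for block i; P_i = C_i ⊕ S_i.
Only C[1] changed, to 22. In CTR, a change in C_i flips the same bit in P_i only; the keystream is unaffected. Decrypting the received ciphertext:
P[0]: T = 21, S = E(K, T) = 77; 4A ⊕ 77 = 3D.
P[1]: T = 22, S = E(K, T) = 74; 22 ⊕ 74 = 56.
P[2]: T = 23, S = E(K, T) = 75; FD ⊕ 75 = 88.
P[3]: T = 24, S = E(K, T) = 72; B0 ⊕ 72 = C2.
P[4]: T = 25, S = E(K, T) = 73; 7E ⊕ 73 = 0D.
Blocks that differ from the original plaintext: P[1].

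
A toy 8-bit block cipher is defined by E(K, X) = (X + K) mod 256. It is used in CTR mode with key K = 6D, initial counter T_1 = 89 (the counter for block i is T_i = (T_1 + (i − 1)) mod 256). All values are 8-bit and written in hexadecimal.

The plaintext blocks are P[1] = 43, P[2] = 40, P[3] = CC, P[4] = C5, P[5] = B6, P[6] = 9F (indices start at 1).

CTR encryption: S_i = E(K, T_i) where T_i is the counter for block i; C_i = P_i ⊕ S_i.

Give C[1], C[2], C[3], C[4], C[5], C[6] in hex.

C[1]: T = 89, S = E(K, T) = F6; 43 ⊕ F6 = B5.
C[2]: T = 8A, S = E(K, T) = F7; 40 ⊕ F7 = B7.
C[3]: T = 8B, S = E(K, T) = F8; CC ⊕ F8 = 34.
C[4]: T = 8C, S = E(K, T) = F9; C5 ⊕ F9 = 3C.
C[5]: T = 8D, S = E(K, T) = FA; B6 ⊕ FA = 4C.
C[6]: T = 8E, S = E(K, T) = FB; 9F ⊕ FB = 64.

C[1] = B5, C[2] = B7, C[3] = 34, C[4] = 3C, C[5] = 4C, C[6] = 64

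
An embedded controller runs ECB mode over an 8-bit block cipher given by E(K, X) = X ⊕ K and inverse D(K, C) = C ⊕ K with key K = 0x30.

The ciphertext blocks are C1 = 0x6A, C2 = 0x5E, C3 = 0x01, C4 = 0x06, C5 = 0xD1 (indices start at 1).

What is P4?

P4 = 0x36

ECB decryption: P_i = D(K, C_i).
P4: D(K, 0x06) = 0x36.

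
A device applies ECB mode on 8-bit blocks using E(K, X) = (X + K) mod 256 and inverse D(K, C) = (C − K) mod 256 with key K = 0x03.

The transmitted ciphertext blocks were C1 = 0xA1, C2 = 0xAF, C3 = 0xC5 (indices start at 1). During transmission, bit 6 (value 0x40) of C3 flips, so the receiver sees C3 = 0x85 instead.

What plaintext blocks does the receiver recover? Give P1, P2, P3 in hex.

P1 = 0x9E, P2 = 0xAC, P3 = 0x82

ECB decryption: P_i = D(K, C_i).
Only C3 changed, to 0x85. In ECB, a change in C_i affects only P_i. Decrypting the received ciphertext:
P1: D(K, 0xA1) = 0x9E.
P2: D(K, 0xAF) = 0xAC.
P3: D(K, 0x85) = 0x82.
Blocks that differ from the original plaintext: P3.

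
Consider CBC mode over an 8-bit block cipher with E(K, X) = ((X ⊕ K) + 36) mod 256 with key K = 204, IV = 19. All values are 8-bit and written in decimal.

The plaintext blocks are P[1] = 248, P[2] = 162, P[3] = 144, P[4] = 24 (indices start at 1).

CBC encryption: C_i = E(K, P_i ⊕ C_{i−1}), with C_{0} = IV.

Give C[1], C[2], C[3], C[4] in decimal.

C[1] = 75, C[2] = 73, C[3] = 57, C[4] = 17

C[1]: P[1] ⊕ 19 = 235; E(K, 235) = 75.
C[2]: P[2] ⊕ 75 = 233; E(K, 233) = 73.
C[3]: P[3] ⊕ 73 = 217; E(K, 217) = 57.
C[4]: P[4] ⊕ 57 = 33; E(K, 33) = 17.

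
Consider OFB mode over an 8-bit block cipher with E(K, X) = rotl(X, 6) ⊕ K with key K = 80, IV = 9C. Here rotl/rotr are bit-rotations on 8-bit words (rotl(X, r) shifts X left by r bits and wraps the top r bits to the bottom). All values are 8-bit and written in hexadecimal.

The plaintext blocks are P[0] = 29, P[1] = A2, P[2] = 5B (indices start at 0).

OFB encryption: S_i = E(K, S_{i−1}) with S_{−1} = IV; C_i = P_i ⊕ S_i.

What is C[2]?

C[0]: S = E(K, 9C) = A7; 29 ⊕ A7 = 8E.
C[1]: S = E(K, A7) = 69; A2 ⊕ 69 = CB.
C[2]: S = E(K, 69) = DA; 5B ⊕ DA = 81.

C[2] = 81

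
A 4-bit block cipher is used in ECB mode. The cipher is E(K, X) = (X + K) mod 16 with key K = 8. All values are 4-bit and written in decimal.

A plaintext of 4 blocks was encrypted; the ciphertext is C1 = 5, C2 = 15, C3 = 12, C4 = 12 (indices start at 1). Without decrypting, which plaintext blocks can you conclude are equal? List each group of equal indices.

ECB encrypts each block independently with the same key, so equal ciphertext blocks imply equal plaintext blocks.
C3 = C4 = 12, so P3 = P4.

P3 = P4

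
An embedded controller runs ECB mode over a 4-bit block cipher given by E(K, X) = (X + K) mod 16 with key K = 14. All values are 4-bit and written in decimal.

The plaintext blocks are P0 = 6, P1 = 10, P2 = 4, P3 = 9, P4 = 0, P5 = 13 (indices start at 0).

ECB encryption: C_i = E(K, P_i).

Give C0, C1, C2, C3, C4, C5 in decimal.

C0 = 4, C1 = 8, C2 = 2, C3 = 7, C4 = 14, C5 = 11

C0: E(K, 6) = 4.
C1: E(K, 10) = 8.
C2: E(K, 4) = 2.
C3: E(K, 9) = 7.
C4: E(K, 0) = 14.
C5: E(K, 13) = 11.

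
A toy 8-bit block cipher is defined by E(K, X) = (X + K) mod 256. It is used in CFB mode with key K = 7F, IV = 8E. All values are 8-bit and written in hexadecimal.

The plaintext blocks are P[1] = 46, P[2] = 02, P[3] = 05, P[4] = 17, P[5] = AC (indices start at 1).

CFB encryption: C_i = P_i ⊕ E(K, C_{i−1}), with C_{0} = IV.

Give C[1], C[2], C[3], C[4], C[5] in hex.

C[1] = 4B, C[2] = C8, C[3] = 42, C[4] = D6, C[5] = F9

C[1]: E(K, 8E) = 0D; 46 ⊕ 0D = 4B.
C[2]: E(K, 4B) = CA; 02 ⊕ CA = C8.
C[3]: E(K, C8) = 47; 05 ⊕ 47 = 42.
C[4]: E(K, 42) = C1; 17 ⊕ C1 = D6.
C[5]: E(K, D6) = 55; AC ⊕ 55 = F9.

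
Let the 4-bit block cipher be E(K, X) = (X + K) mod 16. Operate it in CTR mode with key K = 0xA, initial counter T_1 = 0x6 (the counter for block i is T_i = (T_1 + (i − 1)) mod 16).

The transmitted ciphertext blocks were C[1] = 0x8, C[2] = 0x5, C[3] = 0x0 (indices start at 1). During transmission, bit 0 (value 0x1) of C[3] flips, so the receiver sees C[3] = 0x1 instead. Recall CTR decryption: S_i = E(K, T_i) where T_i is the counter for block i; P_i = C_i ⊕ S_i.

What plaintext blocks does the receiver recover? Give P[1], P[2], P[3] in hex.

Only C[3] changed, to 0x1. In CTR, a change in C_i flips the same bit in P_i only; the keystream is unaffected. Decrypting the received ciphertext:
P[1]: T = 0x6, S = E(K, T) = 0x0; 0x8 ⊕ 0x0 = 0x8.
P[2]: T = 0x7, S = E(K, T) = 0x1; 0x5 ⊕ 0x1 = 0x4.
P[3]: T = 0x8, S = E(K, T) = 0x2; 0x1 ⊕ 0x2 = 0x3.
Blocks that differ from the original plaintext: P[3].

P[1] = 0x8, P[2] = 0x4, P[3] = 0x3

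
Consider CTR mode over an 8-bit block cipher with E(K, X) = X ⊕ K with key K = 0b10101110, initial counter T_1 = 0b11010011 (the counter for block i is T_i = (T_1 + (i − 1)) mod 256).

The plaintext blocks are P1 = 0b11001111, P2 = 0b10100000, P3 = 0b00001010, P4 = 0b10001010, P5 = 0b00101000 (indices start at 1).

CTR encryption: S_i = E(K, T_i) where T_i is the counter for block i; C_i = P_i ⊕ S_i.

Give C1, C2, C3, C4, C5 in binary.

C1: T = 0b11010011, S = E(K, T) = 0b01111101; 0b11001111 ⊕ 0b01111101 = 0b10110010.
C2: T = 0b11010100, S = E(K, T) = 0b01111010; 0b10100000 ⊕ 0b01111010 = 0b11011010.
C3: T = 0b11010101, S = E(K, T) = 0b01111011; 0b00001010 ⊕ 0b01111011 = 0b01110001.
C4: T = 0b11010110, S = E(K, T) = 0b01111000; 0b10001010 ⊕ 0b01111000 = 0b11110010.
C5: T = 0b11010111, S = E(K, T) = 0b01111001; 0b00101000 ⊕ 0b01111001 = 0b01010001.

C1 = 0b10110010, C2 = 0b11011010, C3 = 0b01110001, C4 = 0b11110010, C5 = 0b01010001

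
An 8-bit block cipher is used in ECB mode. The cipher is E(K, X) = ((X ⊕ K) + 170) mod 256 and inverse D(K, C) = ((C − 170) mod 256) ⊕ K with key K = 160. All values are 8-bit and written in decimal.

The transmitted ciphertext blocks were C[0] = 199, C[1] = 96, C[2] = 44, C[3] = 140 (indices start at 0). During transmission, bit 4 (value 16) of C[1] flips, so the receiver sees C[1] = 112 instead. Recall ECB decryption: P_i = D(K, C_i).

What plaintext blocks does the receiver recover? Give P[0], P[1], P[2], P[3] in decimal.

P[0] = 189, P[1] = 102, P[2] = 34, P[3] = 66

Only C[1] changed, to 112. In ECB, a change in C_i affects only P_i. Decrypting the received ciphertext:
P[0]: D(K, 199) = 189.
P[1]: D(K, 112) = 102.
P[2]: D(K, 44) = 34.
P[3]: D(K, 140) = 66.
Blocks that differ from the original plaintext: P[1].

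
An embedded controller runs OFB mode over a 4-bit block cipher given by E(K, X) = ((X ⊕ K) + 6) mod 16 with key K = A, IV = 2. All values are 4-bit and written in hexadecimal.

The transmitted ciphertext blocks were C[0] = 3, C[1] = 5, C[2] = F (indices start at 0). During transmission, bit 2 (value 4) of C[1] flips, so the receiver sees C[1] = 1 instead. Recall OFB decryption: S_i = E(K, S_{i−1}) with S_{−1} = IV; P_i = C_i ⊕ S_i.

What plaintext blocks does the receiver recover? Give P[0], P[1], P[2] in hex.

P[0] = D, P[1] = B, P[2] = 9

Only C[1] changed, to 1. In OFB, a change in C_i flips the same bit in P_i only; the keystream is unaffected. Decrypting the received ciphertext:
P[0]: S = E(K, 2) = E; 3 ⊕ E = D.
P[1]: S = E(K, E) = A; 1 ⊕ A = B.
P[2]: S = E(K, A) = 6; F ⊕ 6 = 9.
Blocks that differ from the original plaintext: P[1].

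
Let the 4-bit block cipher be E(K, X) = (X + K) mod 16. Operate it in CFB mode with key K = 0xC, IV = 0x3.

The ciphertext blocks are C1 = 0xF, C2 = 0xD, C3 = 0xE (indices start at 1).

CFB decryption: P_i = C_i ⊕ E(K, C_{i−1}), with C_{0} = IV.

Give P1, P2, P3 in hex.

P1: E(K, 0x3) = 0xF; 0xF ⊕ 0xF = 0x0.
P2: E(K, 0xF) = 0xB; 0xD ⊕ 0xB = 0x6.
P3: E(K, 0xD) = 0x9; 0xE ⊕ 0x9 = 0x7.

P1 = 0x0, P2 = 0x6, P3 = 0x7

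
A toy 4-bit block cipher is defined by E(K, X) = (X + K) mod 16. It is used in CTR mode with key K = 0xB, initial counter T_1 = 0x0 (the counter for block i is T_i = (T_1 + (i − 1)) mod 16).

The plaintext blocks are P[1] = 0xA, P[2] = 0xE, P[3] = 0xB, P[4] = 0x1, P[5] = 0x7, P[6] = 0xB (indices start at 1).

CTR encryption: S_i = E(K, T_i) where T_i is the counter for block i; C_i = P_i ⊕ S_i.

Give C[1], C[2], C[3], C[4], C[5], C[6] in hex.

C[1]: T = 0x0, S = E(K, T) = 0xB; 0xA ⊕ 0xB = 0x1.
C[2]: T = 0x1, S = E(K, T) = 0xC; 0xE ⊕ 0xC = 0x2.
C[3]: T = 0x2, S = E(K, T) = 0xD; 0xB ⊕ 0xD = 0x6.
C[4]: T = 0x3, S = E(K, T) = 0xE; 0x1 ⊕ 0xE = 0xF.
C[5]: T = 0x4, S = E(K, T) = 0xF; 0x7 ⊕ 0xF = 0x8.
C[6]: T = 0x5, S = E(K, T) = 0x0; 0xB ⊕ 0x0 = 0xB.

C[1] = 0x1, C[2] = 0x2, C[3] = 0x6, C[4] = 0xF, C[5] = 0x8, C[6] = 0xB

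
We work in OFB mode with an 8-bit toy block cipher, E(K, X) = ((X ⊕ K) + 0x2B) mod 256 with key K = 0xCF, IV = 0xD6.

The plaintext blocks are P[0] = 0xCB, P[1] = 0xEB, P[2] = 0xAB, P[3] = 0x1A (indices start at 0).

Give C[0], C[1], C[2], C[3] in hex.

OFB encryption: S_i = E(K, S_{i−1}) with S_{−1} = IV; C_i = P_i ⊕ S_i.
C[0]: S = E(K, 0xD6) = 0x44; 0xCB ⊕ 0x44 = 0x8F.
C[1]: S = E(K, 0x44) = 0xB6; 0xEB ⊕ 0xB6 = 0x5D.
C[2]: S = E(K, 0xB6) = 0xA4; 0xAB ⊕ 0xA4 = 0x0F.
C[3]: S = E(K, 0xA4) = 0x96; 0x1A ⊕ 0x96 = 0x8C.

C[0] = 0x8F, C[1] = 0x5D, C[2] = 0x0F, C[3] = 0x8C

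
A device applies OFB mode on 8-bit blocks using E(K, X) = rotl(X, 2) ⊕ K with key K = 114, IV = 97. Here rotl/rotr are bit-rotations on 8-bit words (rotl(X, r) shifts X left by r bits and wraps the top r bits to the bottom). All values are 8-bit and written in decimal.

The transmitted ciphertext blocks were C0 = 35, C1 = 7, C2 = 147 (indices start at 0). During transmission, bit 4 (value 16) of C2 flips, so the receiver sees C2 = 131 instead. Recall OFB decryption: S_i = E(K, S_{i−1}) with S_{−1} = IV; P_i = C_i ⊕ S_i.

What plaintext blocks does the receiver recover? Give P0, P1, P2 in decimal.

Only C2 changed, to 131. In OFB, a change in C_i flips the same bit in P_i only; the keystream is unaffected. Decrypting the received ciphertext:
P0: S = E(K, 97) = 247; 35 ⊕ 247 = 212.
P1: S = E(K, 247) = 173; 7 ⊕ 173 = 170.
P2: S = E(K, 173) = 196; 131 ⊕ 196 = 71.
Blocks that differ from the original plaintext: P2.

P0 = 212, P1 = 170, P2 = 71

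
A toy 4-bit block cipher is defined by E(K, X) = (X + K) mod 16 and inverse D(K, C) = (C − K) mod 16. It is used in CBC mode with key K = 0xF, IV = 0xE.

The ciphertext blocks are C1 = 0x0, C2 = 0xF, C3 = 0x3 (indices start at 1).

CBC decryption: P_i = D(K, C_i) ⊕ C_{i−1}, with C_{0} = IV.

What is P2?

P2: D(K, 0xF) = 0x0; 0x0 ⊕ 0x0 = 0x0.

P2 = 0x0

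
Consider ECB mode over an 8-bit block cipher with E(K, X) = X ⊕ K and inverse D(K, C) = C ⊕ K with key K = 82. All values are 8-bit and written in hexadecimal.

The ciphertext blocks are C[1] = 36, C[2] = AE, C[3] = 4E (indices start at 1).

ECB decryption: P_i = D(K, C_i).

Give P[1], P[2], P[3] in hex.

P[1] = B4, P[2] = 2C, P[3] = CC

P[1]: D(K, 36) = B4.
P[2]: D(K, AE) = 2C.
P[3]: D(K, 4E) = CC.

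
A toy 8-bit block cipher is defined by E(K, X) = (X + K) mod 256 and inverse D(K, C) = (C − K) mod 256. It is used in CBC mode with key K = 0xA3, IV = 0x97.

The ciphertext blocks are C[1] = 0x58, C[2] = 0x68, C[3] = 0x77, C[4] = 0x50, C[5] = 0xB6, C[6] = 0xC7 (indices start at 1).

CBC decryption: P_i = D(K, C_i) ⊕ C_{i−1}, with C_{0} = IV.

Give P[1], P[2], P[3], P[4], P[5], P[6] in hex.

P[1] = 0x22, P[2] = 0x9D, P[3] = 0xBC, P[4] = 0xDA, P[5] = 0x43, P[6] = 0x92

P[1]: D(K, 0x58) = 0xB5; 0xB5 ⊕ 0x97 = 0x22.
P[2]: D(K, 0x68) = 0xC5; 0xC5 ⊕ 0x58 = 0x9D.
P[3]: D(K, 0x77) = 0xD4; 0xD4 ⊕ 0x68 = 0xBC.
P[4]: D(K, 0x50) = 0xAD; 0xAD ⊕ 0x77 = 0xDA.
P[5]: D(K, 0xB6) = 0x13; 0x13 ⊕ 0x50 = 0x43.
P[6]: D(K, 0xC7) = 0x24; 0x24 ⊕ 0xB6 = 0x92.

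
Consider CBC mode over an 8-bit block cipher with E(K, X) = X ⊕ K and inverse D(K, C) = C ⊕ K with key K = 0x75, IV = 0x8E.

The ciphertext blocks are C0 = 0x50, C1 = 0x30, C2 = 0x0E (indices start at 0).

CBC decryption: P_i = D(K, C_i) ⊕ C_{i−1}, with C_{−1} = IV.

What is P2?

P2 = 0x4B

P2: D(K, 0x0E) = 0x7B; 0x7B ⊕ 0x30 = 0x4B.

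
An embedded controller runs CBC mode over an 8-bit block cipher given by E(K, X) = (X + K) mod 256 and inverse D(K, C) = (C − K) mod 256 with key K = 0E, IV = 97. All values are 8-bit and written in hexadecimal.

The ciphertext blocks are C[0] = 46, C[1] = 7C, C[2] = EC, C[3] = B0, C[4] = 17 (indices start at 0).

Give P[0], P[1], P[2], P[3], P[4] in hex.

P[0] = AF, P[1] = 28, P[2] = A2, P[3] = 4E, P[4] = B9

CBC decryption: P_i = D(K, C_i) ⊕ C_{i−1}, with C_{−1} = IV.
P[0]: D(K, 46) = 38; 38 ⊕ 97 = AF.
P[1]: D(K, 7C) = 6E; 6E ⊕ 46 = 28.
P[2]: D(K, EC) = DE; DE ⊕ 7C = A2.
P[3]: D(K, B0) = A2; A2 ⊕ EC = 4E.
P[4]: D(K, 17) = 09; 09 ⊕ B0 = B9.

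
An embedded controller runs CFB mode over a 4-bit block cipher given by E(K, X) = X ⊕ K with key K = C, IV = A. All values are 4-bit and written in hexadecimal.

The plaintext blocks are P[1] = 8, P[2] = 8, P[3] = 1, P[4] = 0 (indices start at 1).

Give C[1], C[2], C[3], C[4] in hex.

CFB encryption: C_i = P_i ⊕ E(K, C_{i−1}), with C_{0} = IV.
C[1]: E(K, A) = 6; 8 ⊕ 6 = E.
C[2]: E(K, E) = 2; 8 ⊕ 2 = A.
C[3]: E(K, A) = 6; 1 ⊕ 6 = 7.
C[4]: E(K, 7) = B; 0 ⊕ B = B.

C[1] = E, C[2] = A, C[3] = 7, C[4] = B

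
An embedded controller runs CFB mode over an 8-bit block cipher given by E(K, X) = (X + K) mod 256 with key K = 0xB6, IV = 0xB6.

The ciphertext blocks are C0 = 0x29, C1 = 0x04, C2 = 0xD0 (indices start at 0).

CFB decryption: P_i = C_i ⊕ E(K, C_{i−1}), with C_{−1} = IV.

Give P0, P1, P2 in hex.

P0 = 0x45, P1 = 0xDB, P2 = 0x6A

P0: E(K, 0xB6) = 0x6C; 0x29 ⊕ 0x6C = 0x45.
P1: E(K, 0x29) = 0xDF; 0x04 ⊕ 0xDF = 0xDB.
P2: E(K, 0x04) = 0xBA; 0xD0 ⊕ 0xBA = 0x6A.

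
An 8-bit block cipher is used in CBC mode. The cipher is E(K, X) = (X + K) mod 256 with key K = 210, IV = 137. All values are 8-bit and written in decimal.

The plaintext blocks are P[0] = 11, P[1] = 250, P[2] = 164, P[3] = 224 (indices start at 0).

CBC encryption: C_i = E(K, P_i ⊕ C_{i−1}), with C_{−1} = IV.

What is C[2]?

C[2] = 246

C[0]: P[0] ⊕ 137 = 130; E(K, 130) = 84.
C[1]: P[1] ⊕ 84 = 174; E(K, 174) = 128.
C[2]: P[2] ⊕ 128 = 36; E(K, 36) = 246.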